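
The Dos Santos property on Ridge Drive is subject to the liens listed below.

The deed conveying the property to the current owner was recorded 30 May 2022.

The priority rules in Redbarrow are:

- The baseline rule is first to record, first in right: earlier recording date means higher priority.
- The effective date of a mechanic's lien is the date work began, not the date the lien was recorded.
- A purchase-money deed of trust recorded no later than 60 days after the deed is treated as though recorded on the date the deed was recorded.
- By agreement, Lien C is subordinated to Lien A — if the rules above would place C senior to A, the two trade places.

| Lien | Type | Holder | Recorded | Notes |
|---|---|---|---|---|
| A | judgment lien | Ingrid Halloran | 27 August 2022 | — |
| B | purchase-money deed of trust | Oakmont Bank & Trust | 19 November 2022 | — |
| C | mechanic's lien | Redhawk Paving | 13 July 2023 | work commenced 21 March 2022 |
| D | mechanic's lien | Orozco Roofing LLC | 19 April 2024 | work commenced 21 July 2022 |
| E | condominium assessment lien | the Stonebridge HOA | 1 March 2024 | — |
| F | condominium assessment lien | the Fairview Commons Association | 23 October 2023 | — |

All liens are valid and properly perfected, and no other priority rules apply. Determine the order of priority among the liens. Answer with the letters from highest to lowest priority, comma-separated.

Adjusting effective dates: B missed the 60-day window (173 days after the deed), so its recording date stands; C relates back to 21 March 2022 (work commenced); D is treated as recorded 21 July 2022, the work-commencement date.
By effective date, earliest first: C (21 March 2022), D (21 July 2022), A (27 August 2022), B (19 November 2022), F (23 October 2023), E (1 March 2024).
C is senior to A before the subordination, so the two trade places.

A, D, C, B, F, E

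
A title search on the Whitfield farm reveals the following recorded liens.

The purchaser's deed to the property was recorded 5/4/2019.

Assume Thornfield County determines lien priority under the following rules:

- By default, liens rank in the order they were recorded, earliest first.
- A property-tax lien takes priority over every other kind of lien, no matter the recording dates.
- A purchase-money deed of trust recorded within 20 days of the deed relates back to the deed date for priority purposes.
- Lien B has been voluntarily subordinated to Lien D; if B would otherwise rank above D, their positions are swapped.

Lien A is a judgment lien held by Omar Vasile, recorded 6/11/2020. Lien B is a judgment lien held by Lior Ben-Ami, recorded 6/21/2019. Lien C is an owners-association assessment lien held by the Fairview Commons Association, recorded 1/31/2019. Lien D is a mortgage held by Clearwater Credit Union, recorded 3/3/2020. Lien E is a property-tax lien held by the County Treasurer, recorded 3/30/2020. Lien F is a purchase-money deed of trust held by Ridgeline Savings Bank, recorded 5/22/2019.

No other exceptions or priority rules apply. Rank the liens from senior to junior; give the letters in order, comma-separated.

E, C, F, D, B, A

Effective dates after the stated exceptions: F relates back to the deed date 5/4/2019.
E is a property-tax lien, so it outranks all other liens regardless of date.
The other liens, earliest effective date first: C (1/31/2019), F (5/4/2019), B (6/21/2019), D (3/3/2020), A (6/11/2020).
The subordination applies — B was senior to D — so B and D swap.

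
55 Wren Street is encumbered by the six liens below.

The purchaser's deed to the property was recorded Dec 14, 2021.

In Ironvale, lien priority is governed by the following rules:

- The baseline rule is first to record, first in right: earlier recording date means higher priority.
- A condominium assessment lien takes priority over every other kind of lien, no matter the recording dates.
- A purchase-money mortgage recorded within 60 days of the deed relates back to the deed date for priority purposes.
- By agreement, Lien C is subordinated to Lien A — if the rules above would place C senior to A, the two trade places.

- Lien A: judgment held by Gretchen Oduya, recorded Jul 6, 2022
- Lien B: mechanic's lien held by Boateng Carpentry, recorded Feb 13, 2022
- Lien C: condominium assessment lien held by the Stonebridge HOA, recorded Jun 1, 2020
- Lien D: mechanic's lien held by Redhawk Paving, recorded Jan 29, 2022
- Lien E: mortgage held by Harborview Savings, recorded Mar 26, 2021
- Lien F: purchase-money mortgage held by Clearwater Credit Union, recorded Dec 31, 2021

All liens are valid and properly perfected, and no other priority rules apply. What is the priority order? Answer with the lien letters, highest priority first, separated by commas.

A, E, F, D, B, C

Adjusting effective dates: F's effective date is the deed date, Dec 14, 2021.
C is a condominium assessment lien, so it outranks all other liens regardless of date.
The other liens, earliest effective date first: E (Mar 26, 2021), F (Dec 14, 2021), D (Jan 29, 2022), B (Feb 13, 2022), A (Jul 6, 2022).
C would otherwise be senior to A, so under the subordination agreement C and A exchange positions.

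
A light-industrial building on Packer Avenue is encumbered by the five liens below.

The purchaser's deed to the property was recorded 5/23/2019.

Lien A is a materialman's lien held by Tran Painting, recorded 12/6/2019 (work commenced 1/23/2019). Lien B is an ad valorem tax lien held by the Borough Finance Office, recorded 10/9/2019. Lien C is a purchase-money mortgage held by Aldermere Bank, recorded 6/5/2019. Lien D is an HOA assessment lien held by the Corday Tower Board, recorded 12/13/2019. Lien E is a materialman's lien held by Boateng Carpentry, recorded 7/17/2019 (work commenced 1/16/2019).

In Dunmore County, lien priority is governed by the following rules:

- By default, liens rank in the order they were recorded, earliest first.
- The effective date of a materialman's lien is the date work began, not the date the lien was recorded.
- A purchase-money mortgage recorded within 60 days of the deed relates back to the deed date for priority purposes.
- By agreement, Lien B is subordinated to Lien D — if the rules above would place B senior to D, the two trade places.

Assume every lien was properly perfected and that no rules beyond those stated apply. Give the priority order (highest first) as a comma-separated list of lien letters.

First, effective dates: A is treated as recorded 1/23/2019, the work-commencement date; C's effective date is the deed date, 5/23/2019; E is treated as recorded 1/16/2019, the work-commencement date.
Ordering by effective date: E (1/16/2019), A (1/23/2019), C (5/23/2019), B (10/9/2019), D (12/13/2019).
The subordination applies — B was senior to D — so B and D swap.

E, A, C, D, B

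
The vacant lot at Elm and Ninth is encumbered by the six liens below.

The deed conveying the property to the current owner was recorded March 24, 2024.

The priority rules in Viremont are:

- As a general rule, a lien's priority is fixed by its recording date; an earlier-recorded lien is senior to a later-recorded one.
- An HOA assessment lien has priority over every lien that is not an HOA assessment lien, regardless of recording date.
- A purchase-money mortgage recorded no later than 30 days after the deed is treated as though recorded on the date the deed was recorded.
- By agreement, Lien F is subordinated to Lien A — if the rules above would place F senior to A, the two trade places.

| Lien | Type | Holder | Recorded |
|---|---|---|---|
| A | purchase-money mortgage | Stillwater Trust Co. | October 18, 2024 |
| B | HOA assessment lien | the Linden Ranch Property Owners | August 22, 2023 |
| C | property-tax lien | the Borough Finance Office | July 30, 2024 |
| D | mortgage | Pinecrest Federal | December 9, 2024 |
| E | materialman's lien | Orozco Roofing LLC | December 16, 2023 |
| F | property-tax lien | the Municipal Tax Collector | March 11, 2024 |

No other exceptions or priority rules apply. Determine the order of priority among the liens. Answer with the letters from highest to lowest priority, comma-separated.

B, E, A, C, F, D

Adjusting effective dates: A was recorded 208 days after the deed — beyond 30 days — so no relation-back applies.
B, as an HOA assessment lien, has superpriority and ranks first.
Among the remaining liens, by effective date: E (December 16, 2023), F (March 11, 2024), C (July 30, 2024), A (October 18, 2024), D (December 9, 2024).
F is senior to A before the subordination, so the two trade places.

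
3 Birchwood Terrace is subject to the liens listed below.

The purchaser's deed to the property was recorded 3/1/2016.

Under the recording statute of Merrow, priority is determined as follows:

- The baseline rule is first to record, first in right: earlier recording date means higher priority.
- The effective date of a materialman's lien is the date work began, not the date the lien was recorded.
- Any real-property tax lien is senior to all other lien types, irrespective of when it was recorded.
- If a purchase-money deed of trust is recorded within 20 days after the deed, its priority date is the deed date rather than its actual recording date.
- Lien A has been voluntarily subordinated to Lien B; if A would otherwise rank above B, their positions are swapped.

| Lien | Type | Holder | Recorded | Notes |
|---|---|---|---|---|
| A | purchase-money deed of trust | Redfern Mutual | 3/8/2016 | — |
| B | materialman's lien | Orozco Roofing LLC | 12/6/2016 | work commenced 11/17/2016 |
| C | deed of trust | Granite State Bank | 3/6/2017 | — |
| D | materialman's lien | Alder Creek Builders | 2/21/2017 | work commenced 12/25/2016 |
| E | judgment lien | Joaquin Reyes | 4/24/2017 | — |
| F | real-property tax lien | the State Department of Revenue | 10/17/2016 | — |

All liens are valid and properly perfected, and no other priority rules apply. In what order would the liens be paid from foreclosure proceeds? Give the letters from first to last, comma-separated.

First, effective dates: A relates back to the deed date 3/1/2016; B relates back to 11/17/2016 (work commenced); D relates back to 12/25/2016 (work commenced).
F, as a real-property tax lien, has superpriority and ranks first.
The other liens, earliest effective date first: A (3/1/2016), B (11/17/2016), D (12/25/2016), C (3/6/2017), E (4/24/2017).
A is senior to B before the subordination, so the two trade places.

F, B, A, D, C, E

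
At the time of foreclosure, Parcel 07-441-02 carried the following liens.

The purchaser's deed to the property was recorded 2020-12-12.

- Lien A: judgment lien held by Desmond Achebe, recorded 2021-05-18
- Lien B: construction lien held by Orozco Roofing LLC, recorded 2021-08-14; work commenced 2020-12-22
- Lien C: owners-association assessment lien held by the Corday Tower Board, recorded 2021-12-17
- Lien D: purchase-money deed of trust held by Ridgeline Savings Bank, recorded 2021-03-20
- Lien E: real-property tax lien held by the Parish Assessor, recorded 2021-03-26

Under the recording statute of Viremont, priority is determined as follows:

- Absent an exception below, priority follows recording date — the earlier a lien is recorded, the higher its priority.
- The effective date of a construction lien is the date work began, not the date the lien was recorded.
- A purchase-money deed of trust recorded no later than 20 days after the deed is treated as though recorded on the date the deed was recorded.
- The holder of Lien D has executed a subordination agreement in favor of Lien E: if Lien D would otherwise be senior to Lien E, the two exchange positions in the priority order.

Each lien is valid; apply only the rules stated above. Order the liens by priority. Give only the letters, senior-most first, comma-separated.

B, E, D, A, C

Effective dates: B's effective date is 2020-12-22, when work began; D was recorded 98 days after the deed — beyond 20 days — so no relation-back applies.
By effective date: B (2020-12-22), D (2021-03-20), E (2021-03-26), A (2021-05-18), C (2021-12-17).
Because D would otherwise rank above E, the subordination swaps them.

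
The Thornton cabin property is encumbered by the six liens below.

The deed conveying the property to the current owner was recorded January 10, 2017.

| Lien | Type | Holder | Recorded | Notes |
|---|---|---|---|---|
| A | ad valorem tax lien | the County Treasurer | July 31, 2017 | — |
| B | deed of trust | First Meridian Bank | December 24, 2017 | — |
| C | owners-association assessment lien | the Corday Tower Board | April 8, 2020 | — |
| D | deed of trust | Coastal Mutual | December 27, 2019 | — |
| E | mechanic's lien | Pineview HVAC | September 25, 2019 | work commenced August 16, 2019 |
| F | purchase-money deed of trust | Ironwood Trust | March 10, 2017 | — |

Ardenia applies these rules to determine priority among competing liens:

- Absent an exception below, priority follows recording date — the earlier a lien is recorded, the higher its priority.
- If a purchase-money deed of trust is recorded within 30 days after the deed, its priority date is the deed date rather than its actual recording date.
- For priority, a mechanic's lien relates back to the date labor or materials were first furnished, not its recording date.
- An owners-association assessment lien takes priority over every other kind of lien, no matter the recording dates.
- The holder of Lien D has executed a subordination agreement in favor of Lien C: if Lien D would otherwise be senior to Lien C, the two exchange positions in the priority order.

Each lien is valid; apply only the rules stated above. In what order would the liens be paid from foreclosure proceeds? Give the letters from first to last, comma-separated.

C, F, A, B, E, D

Effective dates: E relates back to August 16, 2019 (work commenced); F missed the 30-day window (59 days after the deed), so its recording date stands.
C is an owners-association assessment lien, so it outranks all other liens regardless of date.
Remaining liens by effective date: F (March 10, 2017), A (July 31, 2017), B (December 24, 2017), E (August 16, 2019), D (December 27, 2019).
D already ranks below C; the subordination has no effect.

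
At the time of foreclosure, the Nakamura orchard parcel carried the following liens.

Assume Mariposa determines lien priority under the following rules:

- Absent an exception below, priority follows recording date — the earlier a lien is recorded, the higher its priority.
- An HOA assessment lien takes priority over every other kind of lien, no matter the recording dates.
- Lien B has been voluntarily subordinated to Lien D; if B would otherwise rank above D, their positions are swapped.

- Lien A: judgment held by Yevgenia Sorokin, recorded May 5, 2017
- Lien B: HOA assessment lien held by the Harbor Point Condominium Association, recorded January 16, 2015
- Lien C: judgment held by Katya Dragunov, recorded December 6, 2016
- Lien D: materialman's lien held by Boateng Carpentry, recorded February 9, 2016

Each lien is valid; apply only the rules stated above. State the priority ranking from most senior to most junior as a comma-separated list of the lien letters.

B is an HOA assessment lien, so it outranks all other liens regardless of date.
Among the remaining liens, by effective date: D (February 9, 2016), C (December 6, 2016), A (May 5, 2017).
The subordination applies — B was senior to D — so B and D swap.

D, B, C, A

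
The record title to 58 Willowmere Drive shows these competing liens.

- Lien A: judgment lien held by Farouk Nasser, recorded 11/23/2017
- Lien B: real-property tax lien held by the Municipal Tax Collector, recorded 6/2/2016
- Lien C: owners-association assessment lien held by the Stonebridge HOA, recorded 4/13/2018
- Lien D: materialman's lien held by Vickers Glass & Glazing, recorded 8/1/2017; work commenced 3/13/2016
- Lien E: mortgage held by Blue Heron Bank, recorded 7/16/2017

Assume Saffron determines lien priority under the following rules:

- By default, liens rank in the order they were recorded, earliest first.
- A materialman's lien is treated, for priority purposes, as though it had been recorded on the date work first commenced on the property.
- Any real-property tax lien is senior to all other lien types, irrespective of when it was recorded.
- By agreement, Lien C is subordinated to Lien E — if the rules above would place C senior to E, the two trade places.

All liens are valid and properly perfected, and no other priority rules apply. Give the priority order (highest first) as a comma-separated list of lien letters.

First, effective dates: D is treated as recorded 3/13/2016, the work-commencement date.
As a real-property tax lien, B is senior to every other lien.
Remaining liens by effective date: D (3/13/2016), E (7/16/2017), A (11/23/2017), C (4/13/2018).
Since C is not senior to E, the subordination leaves the order unchanged.

B, D, E, A, C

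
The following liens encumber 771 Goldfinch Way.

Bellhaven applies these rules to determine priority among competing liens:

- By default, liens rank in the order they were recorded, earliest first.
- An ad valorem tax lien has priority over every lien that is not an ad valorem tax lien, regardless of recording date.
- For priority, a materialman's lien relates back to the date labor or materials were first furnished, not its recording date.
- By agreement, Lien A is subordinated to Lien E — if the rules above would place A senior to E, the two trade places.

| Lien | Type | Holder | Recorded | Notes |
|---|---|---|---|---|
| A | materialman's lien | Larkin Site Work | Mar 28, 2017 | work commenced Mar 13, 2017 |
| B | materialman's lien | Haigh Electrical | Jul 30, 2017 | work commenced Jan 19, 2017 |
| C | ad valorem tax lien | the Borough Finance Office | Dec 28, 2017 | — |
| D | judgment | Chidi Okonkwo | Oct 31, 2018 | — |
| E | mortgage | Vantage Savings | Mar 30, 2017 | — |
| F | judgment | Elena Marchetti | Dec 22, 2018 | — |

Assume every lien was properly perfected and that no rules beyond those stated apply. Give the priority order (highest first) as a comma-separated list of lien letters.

C, B, E, A, D, F

First, effective dates: A is treated as recorded Mar 13, 2017, the work-commencement date; B's effective date is Jan 19, 2017, when work began.
As an ad valorem tax lien, C is senior to every other lien.
Among the remaining liens, by effective date: B (Jan 19, 2017), A (Mar 13, 2017), E (Mar 30, 2017), D (Oct 31, 2018), F (Dec 22, 2018).
A would otherwise be senior to E, so under the subordination agreement A and E exchange positions.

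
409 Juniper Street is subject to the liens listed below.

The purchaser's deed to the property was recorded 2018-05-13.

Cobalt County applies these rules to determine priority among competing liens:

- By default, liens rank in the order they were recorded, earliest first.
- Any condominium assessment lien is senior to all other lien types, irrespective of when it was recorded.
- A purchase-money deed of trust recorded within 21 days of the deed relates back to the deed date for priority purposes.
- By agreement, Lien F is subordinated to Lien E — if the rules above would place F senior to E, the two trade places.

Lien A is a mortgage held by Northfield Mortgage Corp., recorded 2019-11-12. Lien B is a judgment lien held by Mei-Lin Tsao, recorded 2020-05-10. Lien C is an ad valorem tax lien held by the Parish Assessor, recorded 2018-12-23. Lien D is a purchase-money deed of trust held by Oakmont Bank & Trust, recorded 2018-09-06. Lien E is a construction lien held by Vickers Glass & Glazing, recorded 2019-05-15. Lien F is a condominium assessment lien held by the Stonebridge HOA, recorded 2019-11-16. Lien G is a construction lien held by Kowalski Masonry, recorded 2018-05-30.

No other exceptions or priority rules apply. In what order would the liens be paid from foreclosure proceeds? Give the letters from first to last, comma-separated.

Effective dates: D missed the 21-day window (116 days after the deed), so its recording date stands.
F, as a condominium assessment lien, has superpriority and ranks first.
Remaining liens by effective date: G (2018-05-30), D (2018-09-06), C (2018-12-23), E (2019-05-15), A (2019-11-12), B (2020-05-10).
Because F would otherwise rank above E, the subordination swaps them.

E, G, D, C, F, A, B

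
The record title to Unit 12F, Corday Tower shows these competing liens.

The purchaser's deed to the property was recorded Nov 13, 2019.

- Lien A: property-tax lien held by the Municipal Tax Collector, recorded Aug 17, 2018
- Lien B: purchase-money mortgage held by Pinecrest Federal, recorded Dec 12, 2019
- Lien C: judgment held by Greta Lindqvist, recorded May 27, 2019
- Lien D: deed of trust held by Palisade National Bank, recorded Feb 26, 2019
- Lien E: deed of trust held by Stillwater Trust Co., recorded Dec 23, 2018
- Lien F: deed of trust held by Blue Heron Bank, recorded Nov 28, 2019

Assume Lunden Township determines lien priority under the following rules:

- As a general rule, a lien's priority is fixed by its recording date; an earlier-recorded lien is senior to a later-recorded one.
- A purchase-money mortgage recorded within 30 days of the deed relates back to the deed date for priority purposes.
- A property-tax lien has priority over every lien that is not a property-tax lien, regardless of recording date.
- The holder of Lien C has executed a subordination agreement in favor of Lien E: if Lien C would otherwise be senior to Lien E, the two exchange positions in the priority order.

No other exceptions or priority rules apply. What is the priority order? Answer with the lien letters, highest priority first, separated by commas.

A, E, D, C, B, F

Adjusting effective dates: B relates back to the deed date Nov 13, 2019.
A, as a property-tax lien, has superpriority and ranks first.
The other liens, earliest effective date first: E (Dec 23, 2018), D (Feb 26, 2019), C (May 27, 2019), B (Nov 13, 2019), F (Nov 28, 2019).
C already ranks below E; the subordination has no effect.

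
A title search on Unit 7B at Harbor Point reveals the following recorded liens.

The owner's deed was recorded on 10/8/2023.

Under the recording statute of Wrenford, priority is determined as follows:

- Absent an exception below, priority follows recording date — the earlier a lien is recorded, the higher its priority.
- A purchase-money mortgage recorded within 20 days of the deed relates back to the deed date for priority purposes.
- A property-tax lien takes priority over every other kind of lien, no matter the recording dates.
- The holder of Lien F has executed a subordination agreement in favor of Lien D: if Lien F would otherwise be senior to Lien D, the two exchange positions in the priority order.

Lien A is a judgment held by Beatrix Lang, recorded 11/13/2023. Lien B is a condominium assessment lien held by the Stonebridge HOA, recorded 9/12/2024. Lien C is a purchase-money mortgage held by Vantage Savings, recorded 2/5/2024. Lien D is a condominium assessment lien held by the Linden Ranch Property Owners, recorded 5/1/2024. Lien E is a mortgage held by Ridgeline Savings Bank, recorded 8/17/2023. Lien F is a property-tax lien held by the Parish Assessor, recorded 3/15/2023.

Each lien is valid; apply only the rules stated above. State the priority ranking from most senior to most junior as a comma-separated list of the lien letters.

First, effective dates: C missed the 20-day window (120 days after the deed), so its recording date stands.
As a property-tax lien, F is senior to every other lien.
Ordering the rest by effective date: E (8/17/2023), A (11/13/2023), C (2/5/2024), D (5/1/2024), B (9/12/2024).
F is senior to D before the subordination, so the two trade places.

D, E, A, C, F, B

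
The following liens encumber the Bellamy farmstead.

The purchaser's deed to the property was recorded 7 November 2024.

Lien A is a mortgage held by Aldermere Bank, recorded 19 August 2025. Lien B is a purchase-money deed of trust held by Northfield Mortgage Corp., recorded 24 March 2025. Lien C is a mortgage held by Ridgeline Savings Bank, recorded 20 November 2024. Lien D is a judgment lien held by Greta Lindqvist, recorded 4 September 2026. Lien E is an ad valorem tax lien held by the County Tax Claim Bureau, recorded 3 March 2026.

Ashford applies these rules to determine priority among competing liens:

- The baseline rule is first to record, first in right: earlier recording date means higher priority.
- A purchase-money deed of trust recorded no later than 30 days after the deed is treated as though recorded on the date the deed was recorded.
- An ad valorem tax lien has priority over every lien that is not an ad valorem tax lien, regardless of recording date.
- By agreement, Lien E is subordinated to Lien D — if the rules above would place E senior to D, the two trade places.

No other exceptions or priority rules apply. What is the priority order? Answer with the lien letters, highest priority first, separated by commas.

First, effective dates: B missed the 30-day window (137 days after the deed), so its recording date stands.
E, as an ad valorem tax lien, has superpriority and ranks first.
Remaining liens by effective date: C (20 November 2024), B (24 March 2025), A (19 August 2025), D (4 September 2026).
Because E would otherwise rank above D, the subordination swaps them.

D, C, B, A, E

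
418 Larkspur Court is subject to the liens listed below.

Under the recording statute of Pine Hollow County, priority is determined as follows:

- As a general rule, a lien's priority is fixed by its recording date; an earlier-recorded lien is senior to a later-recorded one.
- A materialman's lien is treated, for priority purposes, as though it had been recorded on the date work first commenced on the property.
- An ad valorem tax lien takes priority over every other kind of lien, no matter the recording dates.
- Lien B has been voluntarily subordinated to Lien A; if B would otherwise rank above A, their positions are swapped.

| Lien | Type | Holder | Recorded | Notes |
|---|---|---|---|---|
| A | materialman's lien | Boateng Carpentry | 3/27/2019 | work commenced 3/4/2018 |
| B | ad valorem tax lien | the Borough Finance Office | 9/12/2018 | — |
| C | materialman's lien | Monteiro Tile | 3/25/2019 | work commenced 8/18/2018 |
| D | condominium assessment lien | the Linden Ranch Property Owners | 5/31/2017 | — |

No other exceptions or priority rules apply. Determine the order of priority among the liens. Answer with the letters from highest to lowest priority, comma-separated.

A, D, B, C

Adjusting effective dates: A is treated as recorded 3/4/2018, the work-commencement date; C's effective date is 8/18/2018, when work began.
B is an ad valorem tax lien and takes priority over every other lien.
Remaining liens by effective date: D (5/31/2017), A (3/4/2018), C (8/18/2018).
The subordination applies — B was senior to A — so B and A swap.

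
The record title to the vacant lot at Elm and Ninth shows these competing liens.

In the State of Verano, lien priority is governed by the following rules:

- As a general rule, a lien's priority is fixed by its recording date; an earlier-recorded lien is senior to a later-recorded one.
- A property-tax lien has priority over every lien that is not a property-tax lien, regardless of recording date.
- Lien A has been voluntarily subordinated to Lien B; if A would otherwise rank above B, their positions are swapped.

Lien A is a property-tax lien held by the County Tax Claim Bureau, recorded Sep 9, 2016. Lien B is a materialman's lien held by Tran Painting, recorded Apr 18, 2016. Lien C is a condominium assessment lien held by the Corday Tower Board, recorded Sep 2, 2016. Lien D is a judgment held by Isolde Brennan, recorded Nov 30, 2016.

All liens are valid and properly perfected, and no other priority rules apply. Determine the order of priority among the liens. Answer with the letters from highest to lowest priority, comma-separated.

B, A, C, D

As a property-tax lien, A is senior to every other lien.
The other liens, earliest effective date first: B (Apr 18, 2016), C (Sep 2, 2016), D (Nov 30, 2016).
A would otherwise be senior to B, so under the subordination agreement A and B exchange positions.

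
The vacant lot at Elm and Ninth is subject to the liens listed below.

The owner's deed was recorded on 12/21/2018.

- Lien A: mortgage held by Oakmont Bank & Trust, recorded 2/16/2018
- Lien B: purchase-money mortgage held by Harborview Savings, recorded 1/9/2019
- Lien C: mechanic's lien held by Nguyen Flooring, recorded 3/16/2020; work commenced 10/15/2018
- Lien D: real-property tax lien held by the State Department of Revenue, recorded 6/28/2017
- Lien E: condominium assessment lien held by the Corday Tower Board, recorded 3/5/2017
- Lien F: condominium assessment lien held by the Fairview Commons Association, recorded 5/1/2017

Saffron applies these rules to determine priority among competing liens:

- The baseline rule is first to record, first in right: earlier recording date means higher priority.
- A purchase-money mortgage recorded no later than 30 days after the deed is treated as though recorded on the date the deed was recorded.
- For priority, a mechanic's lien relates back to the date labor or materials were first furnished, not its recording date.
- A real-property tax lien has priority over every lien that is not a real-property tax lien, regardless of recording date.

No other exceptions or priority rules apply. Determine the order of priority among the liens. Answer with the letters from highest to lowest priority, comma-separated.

First, effective dates: B was recorded within the 30-day window, so its effective date is the deed date 12/21/2018; C's effective date is 10/15/2018, when work began.
As a real-property tax lien, D is senior to every other lien.
Among the remaining liens, by effective date: E (3/5/2017), F (5/1/2017), A (2/16/2018), C (10/15/2018), B (12/21/2018).

D, E, F, A, C, B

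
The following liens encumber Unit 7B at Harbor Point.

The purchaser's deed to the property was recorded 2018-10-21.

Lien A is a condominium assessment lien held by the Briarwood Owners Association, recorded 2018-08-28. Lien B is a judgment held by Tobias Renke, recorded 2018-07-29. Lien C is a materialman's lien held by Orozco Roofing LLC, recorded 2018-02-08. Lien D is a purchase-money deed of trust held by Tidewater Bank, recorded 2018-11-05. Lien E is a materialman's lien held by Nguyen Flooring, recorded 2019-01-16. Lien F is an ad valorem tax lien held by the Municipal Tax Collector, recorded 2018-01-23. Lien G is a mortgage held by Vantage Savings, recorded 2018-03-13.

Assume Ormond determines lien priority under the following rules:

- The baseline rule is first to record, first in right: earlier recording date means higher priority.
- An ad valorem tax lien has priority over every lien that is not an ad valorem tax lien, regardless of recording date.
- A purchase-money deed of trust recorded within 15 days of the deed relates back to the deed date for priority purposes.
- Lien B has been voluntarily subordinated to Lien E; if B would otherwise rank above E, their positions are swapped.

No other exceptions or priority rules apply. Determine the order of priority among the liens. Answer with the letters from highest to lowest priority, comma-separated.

Adjusting effective dates: D was recorded within the 15-day window, so its effective date is the deed date 2018-10-21.
F is an ad valorem tax lien and takes priority over every other lien.
Among the remaining liens, by effective date: C (2018-02-08), G (2018-03-13), B (2018-07-29), A (2018-08-28), D (2018-10-21), E (2019-01-16).
The subordination applies — B was senior to E — so B and E swap.

F, C, G, E, A, D, B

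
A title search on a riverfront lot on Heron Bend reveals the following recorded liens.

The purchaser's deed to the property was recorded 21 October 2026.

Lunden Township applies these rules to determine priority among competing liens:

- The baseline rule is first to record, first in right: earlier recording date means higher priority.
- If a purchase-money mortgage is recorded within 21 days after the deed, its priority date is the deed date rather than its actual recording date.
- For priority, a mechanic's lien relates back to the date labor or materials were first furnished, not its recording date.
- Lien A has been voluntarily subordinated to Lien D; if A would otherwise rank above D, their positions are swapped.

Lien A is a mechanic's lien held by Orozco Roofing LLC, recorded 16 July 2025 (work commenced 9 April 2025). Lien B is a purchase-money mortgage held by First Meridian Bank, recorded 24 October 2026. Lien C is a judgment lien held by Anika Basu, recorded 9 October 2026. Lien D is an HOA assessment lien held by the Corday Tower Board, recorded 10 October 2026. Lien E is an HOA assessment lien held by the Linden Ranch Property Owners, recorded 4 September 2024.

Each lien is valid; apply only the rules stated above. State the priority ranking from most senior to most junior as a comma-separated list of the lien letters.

E, D, C, A, B

Effective dates after the stated exceptions: A relates back to 9 April 2025 (work commenced); B relates back to the deed date 21 October 2026.
By effective date, earliest first: E (4 September 2024), A (9 April 2025), C (9 October 2026), D (10 October 2026), B (21 October 2026).
A is senior to D before the subordination, so the two trade places.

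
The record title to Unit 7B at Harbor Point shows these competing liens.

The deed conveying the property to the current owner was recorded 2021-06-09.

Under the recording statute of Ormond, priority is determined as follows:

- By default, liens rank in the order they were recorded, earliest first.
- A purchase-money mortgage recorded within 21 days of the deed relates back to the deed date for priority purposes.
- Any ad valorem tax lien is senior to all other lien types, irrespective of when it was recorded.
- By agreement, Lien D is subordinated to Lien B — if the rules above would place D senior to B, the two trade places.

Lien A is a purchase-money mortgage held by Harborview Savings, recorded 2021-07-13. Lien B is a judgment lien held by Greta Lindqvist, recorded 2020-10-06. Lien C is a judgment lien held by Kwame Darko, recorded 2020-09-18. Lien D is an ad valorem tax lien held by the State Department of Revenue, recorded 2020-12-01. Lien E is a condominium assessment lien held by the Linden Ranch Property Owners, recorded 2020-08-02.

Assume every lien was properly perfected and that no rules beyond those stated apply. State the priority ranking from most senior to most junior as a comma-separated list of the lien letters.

B, E, C, D, A

First, effective dates: A was recorded 34 days after the deed, outside the 21-day window, so it keeps its recording date.
D is an ad valorem tax lien, so it outranks all other liens regardless of date.
Remaining liens by effective date: E (2020-08-02), C (2020-09-18), B (2020-10-06), A (2021-07-13).
Because D would otherwise rank above B, the subordination swaps them.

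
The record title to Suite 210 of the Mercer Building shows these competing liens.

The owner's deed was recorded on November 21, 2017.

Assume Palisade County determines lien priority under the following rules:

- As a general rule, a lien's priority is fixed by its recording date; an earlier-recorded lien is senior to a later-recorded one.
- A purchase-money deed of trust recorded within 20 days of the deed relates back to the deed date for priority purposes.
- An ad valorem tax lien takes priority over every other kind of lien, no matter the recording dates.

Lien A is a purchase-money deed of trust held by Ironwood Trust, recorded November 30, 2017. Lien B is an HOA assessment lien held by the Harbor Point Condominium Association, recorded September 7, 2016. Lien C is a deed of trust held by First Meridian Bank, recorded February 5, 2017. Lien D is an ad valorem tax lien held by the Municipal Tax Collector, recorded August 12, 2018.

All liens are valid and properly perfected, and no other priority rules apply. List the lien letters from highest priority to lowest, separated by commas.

Effective dates: A relates back to the deed date November 21, 2017.
As an ad valorem tax lien, D is senior to every other lien.
The other liens, earliest effective date first: B (September 7, 2016), C (February 5, 2017), A (November 21, 2017).

D, B, C, A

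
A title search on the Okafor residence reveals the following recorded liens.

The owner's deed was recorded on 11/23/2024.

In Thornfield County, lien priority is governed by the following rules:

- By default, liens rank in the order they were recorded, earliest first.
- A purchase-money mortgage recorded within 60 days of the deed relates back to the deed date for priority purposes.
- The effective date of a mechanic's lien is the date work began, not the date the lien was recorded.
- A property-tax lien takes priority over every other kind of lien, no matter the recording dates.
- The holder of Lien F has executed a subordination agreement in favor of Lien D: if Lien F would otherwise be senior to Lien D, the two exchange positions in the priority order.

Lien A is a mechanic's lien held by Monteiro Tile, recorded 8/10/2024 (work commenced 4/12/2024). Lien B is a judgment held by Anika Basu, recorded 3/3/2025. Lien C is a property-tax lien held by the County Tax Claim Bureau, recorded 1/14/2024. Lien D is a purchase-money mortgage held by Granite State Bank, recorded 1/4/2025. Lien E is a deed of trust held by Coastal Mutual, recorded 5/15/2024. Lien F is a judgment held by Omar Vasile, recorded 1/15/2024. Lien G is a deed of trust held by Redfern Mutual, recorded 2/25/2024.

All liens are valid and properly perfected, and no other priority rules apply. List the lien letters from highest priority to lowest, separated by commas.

C, D, G, A, E, F, B

Adjusting effective dates: A relates back to 4/12/2024 (work commenced); D relates back to the deed date 11/23/2024.
As a property-tax lien, C is senior to every other lien.
Ordering the rest by effective date: F (1/15/2024), G (2/25/2024), A (4/12/2024), E (5/15/2024), D (11/23/2024), B (3/3/2025).
F would otherwise be senior to D, so under the subordination agreement F and D exchange positions.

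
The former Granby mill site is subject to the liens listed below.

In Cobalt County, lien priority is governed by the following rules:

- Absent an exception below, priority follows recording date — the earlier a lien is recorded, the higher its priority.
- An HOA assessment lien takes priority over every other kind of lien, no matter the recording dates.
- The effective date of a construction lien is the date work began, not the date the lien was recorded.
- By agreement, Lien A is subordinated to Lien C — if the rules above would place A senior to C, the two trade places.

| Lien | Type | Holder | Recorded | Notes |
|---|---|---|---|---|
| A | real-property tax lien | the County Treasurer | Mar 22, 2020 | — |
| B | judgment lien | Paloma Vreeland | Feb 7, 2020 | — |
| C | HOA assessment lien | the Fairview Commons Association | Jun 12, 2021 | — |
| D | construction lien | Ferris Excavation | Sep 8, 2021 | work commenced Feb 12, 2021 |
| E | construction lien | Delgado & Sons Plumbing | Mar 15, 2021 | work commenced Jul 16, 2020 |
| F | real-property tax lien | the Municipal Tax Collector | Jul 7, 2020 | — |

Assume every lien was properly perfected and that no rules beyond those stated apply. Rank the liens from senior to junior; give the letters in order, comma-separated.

Effective dates: D's effective date is Feb 12, 2021, when work began; E is treated as recorded Jul 16, 2020, the work-commencement date.
C, as an HOA assessment lien, has superpriority and ranks first.
Among the remaining liens, by effective date: B (Feb 7, 2020), A (Mar 22, 2020), F (Jul 7, 2020), E (Jul 16, 2020), D (Feb 12, 2021).
A already ranks below C; the subordination has no effect.

C, B, A, F, E, D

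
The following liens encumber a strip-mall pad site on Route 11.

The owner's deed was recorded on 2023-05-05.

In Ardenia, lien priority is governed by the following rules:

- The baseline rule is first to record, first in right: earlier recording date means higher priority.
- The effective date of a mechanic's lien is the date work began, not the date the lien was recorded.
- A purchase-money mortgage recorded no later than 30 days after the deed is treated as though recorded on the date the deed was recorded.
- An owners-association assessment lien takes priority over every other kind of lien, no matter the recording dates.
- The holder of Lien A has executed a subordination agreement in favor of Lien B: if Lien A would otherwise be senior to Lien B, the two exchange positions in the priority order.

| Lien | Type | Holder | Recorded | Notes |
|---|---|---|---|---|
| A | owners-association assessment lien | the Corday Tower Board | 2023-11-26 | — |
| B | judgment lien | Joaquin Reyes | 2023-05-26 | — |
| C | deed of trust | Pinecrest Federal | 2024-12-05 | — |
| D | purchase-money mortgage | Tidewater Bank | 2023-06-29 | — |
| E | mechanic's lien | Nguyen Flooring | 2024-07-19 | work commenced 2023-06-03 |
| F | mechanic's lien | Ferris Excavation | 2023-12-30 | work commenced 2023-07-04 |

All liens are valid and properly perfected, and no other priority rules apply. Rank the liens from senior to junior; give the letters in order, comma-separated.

First, effective dates: D was recorded 55 days after the deed — beyond 30 days — so no relation-back applies; E's effective date is 2023-06-03, when work began; F's effective date is 2023-07-04, when work began.
A, as an owners-association assessment lien, has superpriority and ranks first.
Ordering the rest by effective date: B (2023-05-26), E (2023-06-03), D (2023-06-29), F (2023-07-04), C (2024-12-05).
The subordination applies — A was senior to B — so A and B swap.

B, A, E, D, F, C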